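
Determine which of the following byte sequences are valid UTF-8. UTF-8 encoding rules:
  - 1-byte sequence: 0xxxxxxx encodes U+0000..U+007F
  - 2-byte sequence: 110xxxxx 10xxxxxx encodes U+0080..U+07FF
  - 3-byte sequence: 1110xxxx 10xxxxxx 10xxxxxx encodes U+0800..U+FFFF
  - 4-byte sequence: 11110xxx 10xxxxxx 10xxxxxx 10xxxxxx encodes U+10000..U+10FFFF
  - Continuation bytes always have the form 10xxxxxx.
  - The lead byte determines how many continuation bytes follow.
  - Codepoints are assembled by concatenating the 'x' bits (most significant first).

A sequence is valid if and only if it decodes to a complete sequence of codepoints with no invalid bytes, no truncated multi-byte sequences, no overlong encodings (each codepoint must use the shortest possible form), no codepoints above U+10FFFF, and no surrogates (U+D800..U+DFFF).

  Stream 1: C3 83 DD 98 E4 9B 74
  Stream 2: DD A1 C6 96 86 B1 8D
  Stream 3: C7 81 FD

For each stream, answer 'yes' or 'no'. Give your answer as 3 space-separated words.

Stream 1: error at byte offset 6. INVALID
Stream 2: error at byte offset 4. INVALID
Stream 3: error at byte offset 2. INVALID

Answer: no no no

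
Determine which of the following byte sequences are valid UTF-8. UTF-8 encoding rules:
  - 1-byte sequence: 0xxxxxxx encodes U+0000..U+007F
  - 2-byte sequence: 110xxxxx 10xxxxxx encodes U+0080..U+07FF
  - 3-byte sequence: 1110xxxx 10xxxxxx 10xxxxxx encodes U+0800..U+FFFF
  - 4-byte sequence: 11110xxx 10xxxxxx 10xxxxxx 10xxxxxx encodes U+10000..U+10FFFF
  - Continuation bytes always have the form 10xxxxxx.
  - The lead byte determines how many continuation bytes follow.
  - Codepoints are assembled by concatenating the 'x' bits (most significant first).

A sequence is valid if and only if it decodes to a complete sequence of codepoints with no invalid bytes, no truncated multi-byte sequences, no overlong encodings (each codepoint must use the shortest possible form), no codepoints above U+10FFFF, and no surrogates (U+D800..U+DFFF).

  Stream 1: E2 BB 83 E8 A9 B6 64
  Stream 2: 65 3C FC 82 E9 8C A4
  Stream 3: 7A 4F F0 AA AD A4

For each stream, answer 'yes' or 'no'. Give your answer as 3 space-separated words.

Answer: yes no yes

Derivation:
Stream 1: decodes cleanly. VALID
Stream 2: error at byte offset 2. INVALID
Stream 3: decodes cleanly. VALID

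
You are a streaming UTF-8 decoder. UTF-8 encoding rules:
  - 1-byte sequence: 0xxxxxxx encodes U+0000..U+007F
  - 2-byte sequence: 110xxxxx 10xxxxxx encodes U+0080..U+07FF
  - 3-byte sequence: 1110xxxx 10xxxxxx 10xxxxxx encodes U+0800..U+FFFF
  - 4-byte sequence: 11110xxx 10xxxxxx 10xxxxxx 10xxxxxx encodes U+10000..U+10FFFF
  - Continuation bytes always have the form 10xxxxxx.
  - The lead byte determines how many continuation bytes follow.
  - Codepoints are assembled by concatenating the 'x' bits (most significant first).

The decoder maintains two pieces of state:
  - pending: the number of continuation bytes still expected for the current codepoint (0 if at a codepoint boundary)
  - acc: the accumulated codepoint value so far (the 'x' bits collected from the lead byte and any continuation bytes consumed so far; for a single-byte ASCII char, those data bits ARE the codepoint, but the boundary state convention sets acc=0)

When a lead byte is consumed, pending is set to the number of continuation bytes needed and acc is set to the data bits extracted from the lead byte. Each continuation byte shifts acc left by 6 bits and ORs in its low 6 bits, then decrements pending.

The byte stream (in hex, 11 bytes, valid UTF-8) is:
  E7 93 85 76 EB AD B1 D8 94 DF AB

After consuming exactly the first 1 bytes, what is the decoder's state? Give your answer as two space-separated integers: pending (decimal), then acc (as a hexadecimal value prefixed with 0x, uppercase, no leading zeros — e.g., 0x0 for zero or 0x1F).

Byte[0]=E7: 3-byte lead. pending=2, acc=0x7

Answer: 2 0x7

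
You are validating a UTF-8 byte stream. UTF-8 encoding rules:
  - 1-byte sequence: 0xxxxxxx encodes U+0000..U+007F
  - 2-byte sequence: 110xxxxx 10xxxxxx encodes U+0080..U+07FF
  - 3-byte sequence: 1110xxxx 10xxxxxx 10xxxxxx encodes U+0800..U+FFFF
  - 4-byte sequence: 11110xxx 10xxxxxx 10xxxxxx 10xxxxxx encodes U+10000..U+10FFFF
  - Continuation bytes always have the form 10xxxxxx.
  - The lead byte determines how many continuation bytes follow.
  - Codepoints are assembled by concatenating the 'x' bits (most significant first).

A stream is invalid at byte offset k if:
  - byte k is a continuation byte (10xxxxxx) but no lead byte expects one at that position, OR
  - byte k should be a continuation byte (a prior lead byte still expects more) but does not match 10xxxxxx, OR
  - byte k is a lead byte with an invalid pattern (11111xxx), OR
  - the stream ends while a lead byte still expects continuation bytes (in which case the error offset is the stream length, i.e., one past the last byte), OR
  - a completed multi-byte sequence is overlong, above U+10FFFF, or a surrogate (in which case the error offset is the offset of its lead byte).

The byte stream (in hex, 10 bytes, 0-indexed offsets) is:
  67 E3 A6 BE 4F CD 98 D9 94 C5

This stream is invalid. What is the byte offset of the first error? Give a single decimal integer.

Answer: 10

Derivation:
Byte[0]=67: 1-byte ASCII. cp=U+0067
Byte[1]=E3: 3-byte lead, need 2 cont bytes. acc=0x3
Byte[2]=A6: continuation. acc=(acc<<6)|0x26=0xE6
Byte[3]=BE: continuation. acc=(acc<<6)|0x3E=0x39BE
Completed: cp=U+39BE (starts at byte 1)
Byte[4]=4F: 1-byte ASCII. cp=U+004F
Byte[5]=CD: 2-byte lead, need 1 cont bytes. acc=0xD
Byte[6]=98: continuation. acc=(acc<<6)|0x18=0x358
Completed: cp=U+0358 (starts at byte 5)
Byte[7]=D9: 2-byte lead, need 1 cont bytes. acc=0x19
Byte[8]=94: continuation. acc=(acc<<6)|0x14=0x654
Completed: cp=U+0654 (starts at byte 7)
Byte[9]=C5: 2-byte lead, need 1 cont bytes. acc=0x5
Byte[10]: stream ended, expected continuation. INVALID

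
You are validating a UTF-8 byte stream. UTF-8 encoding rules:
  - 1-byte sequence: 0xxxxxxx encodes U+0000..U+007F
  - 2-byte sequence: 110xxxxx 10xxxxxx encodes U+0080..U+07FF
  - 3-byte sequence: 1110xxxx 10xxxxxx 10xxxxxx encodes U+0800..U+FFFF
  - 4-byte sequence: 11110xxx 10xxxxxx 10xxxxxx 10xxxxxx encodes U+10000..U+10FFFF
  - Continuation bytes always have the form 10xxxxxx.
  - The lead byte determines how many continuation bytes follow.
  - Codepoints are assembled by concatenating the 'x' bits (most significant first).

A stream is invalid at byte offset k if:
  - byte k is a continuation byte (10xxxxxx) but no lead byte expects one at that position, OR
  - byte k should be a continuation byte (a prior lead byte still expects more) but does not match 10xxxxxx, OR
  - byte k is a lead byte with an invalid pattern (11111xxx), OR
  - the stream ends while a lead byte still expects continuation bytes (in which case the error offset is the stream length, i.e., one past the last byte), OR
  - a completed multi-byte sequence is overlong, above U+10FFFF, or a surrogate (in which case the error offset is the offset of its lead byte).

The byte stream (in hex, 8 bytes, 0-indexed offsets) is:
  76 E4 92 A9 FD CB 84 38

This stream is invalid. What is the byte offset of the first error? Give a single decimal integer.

Byte[0]=76: 1-byte ASCII. cp=U+0076
Byte[1]=E4: 3-byte lead, need 2 cont bytes. acc=0x4
Byte[2]=92: continuation. acc=(acc<<6)|0x12=0x112
Byte[3]=A9: continuation. acc=(acc<<6)|0x29=0x44A9
Completed: cp=U+44A9 (starts at byte 1)
Byte[4]=FD: INVALID lead byte (not 0xxx/110x/1110/11110)

Answer: 4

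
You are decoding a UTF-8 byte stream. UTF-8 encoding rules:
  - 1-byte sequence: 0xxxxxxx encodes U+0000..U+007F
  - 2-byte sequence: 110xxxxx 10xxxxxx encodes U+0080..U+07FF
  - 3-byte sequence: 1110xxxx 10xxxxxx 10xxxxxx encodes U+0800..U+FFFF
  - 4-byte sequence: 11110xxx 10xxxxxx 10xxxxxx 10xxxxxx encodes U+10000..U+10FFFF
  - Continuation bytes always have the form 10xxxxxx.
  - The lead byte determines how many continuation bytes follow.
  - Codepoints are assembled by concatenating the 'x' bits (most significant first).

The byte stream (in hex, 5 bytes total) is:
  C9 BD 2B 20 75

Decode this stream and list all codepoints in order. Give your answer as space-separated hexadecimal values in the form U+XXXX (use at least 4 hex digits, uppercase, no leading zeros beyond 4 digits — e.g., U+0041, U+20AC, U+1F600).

Byte[0]=C9: 2-byte lead, need 1 cont bytes. acc=0x9
Byte[1]=BD: continuation. acc=(acc<<6)|0x3D=0x27D
Completed: cp=U+027D (starts at byte 0)
Byte[2]=2B: 1-byte ASCII. cp=U+002B
Byte[3]=20: 1-byte ASCII. cp=U+0020
Byte[4]=75: 1-byte ASCII. cp=U+0075

Answer: U+027D U+002B U+0020 U+0075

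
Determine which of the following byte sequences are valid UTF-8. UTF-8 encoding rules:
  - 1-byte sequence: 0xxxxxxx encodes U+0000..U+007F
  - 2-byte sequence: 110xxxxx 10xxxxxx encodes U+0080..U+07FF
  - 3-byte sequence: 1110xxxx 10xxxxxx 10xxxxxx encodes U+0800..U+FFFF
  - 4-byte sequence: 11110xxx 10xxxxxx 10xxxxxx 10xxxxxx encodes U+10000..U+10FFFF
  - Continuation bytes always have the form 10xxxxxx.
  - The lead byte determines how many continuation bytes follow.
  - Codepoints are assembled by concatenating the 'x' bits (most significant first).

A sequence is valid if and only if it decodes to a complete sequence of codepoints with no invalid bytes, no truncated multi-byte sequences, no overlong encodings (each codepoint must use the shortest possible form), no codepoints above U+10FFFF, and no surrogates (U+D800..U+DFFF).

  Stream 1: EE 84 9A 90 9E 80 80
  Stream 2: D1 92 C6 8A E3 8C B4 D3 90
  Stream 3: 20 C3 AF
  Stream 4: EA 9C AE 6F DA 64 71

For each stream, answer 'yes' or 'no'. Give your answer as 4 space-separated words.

Stream 1: error at byte offset 3. INVALID
Stream 2: decodes cleanly. VALID
Stream 3: decodes cleanly. VALID
Stream 4: error at byte offset 5. INVALID

Answer: no yes yes no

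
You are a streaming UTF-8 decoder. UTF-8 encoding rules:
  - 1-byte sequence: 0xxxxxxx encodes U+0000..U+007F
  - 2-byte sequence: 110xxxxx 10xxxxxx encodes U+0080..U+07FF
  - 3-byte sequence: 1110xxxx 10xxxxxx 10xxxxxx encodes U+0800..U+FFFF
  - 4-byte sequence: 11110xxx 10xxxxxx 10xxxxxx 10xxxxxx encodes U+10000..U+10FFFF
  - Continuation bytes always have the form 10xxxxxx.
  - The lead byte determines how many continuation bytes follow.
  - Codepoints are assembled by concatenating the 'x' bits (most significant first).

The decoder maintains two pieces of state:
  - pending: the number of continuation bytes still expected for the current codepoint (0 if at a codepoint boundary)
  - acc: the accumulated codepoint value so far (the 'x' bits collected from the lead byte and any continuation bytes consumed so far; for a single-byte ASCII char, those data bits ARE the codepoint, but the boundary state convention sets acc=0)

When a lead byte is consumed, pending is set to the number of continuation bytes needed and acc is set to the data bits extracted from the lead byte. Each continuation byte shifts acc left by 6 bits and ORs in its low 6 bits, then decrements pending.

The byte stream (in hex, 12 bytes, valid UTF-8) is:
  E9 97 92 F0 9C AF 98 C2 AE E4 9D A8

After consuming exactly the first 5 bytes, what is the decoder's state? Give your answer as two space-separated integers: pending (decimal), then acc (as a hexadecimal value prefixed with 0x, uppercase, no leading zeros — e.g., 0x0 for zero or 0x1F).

Byte[0]=E9: 3-byte lead. pending=2, acc=0x9
Byte[1]=97: continuation. acc=(acc<<6)|0x17=0x257, pending=1
Byte[2]=92: continuation. acc=(acc<<6)|0x12=0x95D2, pending=0
Byte[3]=F0: 4-byte lead. pending=3, acc=0x0
Byte[4]=9C: continuation. acc=(acc<<6)|0x1C=0x1C, pending=2

Answer: 2 0x1C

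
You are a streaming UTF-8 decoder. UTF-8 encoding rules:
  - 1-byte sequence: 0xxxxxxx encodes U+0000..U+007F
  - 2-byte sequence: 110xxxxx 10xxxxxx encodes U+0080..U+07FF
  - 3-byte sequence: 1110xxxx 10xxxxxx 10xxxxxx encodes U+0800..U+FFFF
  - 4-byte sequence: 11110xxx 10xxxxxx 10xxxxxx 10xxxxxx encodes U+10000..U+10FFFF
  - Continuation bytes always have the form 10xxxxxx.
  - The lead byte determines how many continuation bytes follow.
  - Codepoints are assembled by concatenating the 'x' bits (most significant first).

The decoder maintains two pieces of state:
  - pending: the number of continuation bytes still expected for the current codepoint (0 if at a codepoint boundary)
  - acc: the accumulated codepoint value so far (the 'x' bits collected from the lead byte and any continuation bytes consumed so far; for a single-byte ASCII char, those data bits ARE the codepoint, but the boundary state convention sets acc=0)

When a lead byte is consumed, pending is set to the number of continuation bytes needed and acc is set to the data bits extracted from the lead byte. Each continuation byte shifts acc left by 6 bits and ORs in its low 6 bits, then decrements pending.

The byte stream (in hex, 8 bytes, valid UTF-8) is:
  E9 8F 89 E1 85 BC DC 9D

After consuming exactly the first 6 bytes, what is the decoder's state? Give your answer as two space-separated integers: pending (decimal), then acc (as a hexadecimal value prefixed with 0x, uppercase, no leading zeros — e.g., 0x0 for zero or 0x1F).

Answer: 0 0x117C

Derivation:
Byte[0]=E9: 3-byte lead. pending=2, acc=0x9
Byte[1]=8F: continuation. acc=(acc<<6)|0x0F=0x24F, pending=1
Byte[2]=89: continuation. acc=(acc<<6)|0x09=0x93C9, pending=0
Byte[3]=E1: 3-byte lead. pending=2, acc=0x1
Byte[4]=85: continuation. acc=(acc<<6)|0x05=0x45, pending=1
Byte[5]=BC: continuation. acc=(acc<<6)|0x3C=0x117C, pending=0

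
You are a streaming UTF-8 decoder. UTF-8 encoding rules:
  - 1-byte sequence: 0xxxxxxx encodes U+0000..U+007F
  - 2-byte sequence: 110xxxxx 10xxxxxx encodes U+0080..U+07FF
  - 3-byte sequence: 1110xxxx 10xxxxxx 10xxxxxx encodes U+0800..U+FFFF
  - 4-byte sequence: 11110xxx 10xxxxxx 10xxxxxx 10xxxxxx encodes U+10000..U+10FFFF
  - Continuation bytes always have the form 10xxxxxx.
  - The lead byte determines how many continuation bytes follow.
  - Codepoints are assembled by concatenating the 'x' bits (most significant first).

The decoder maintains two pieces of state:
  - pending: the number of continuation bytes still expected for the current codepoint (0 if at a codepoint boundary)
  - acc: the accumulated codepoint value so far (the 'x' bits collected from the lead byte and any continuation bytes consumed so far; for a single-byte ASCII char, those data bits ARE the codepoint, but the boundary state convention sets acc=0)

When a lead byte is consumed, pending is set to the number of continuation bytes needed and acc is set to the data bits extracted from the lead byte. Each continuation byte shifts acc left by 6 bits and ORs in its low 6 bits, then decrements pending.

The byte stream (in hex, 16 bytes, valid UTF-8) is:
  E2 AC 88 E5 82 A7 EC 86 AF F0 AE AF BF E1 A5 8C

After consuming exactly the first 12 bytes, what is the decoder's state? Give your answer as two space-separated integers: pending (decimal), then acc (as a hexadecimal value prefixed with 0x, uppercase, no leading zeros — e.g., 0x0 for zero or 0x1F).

Byte[0]=E2: 3-byte lead. pending=2, acc=0x2
Byte[1]=AC: continuation. acc=(acc<<6)|0x2C=0xAC, pending=1
Byte[2]=88: continuation. acc=(acc<<6)|0x08=0x2B08, pending=0
Byte[3]=E5: 3-byte lead. pending=2, acc=0x5
Byte[4]=82: continuation. acc=(acc<<6)|0x02=0x142, pending=1
Byte[5]=A7: continuation. acc=(acc<<6)|0x27=0x50A7, pending=0
Byte[6]=EC: 3-byte lead. pending=2, acc=0xC
Byte[7]=86: continuation. acc=(acc<<6)|0x06=0x306, pending=1
Byte[8]=AF: continuation. acc=(acc<<6)|0x2F=0xC1AF, pending=0
Byte[9]=F0: 4-byte lead. pending=3, acc=0x0
Byte[10]=AE: continuation. acc=(acc<<6)|0x2E=0x2E, pending=2
Byte[11]=AF: continuation. acc=(acc<<6)|0x2F=0xBAF, pending=1

Answer: 1 0xBAF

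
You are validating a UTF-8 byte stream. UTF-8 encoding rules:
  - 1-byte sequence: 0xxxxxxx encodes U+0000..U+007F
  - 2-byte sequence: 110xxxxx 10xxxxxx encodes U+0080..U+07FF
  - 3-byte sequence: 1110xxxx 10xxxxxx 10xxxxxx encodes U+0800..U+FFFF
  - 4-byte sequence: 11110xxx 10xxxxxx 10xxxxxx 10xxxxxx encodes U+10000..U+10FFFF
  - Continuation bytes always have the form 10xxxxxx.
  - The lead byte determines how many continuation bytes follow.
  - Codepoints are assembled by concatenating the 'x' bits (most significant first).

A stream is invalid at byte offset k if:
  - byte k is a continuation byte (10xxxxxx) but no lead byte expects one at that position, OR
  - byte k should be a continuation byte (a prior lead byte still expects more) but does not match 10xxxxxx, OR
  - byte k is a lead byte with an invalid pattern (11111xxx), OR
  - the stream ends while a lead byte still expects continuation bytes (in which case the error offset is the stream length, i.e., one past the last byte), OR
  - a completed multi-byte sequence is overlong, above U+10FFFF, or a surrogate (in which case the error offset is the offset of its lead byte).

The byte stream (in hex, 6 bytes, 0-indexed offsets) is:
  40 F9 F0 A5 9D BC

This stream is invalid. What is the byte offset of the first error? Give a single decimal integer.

Byte[0]=40: 1-byte ASCII. cp=U+0040
Byte[1]=F9: INVALID lead byte (not 0xxx/110x/1110/11110)

Answer: 1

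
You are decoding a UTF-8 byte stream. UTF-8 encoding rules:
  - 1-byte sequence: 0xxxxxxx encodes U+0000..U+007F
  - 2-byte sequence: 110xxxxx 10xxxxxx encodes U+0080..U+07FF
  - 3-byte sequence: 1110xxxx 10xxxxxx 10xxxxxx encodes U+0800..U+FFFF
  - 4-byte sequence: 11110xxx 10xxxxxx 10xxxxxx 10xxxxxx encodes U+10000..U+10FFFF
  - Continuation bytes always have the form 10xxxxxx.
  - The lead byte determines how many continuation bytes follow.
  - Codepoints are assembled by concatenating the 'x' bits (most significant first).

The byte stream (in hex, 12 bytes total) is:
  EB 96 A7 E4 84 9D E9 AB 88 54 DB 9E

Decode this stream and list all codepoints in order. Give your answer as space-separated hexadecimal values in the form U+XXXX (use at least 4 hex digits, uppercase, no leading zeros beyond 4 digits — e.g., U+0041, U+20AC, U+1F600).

Answer: U+B5A7 U+411D U+9AC8 U+0054 U+06DE

Derivation:
Byte[0]=EB: 3-byte lead, need 2 cont bytes. acc=0xB
Byte[1]=96: continuation. acc=(acc<<6)|0x16=0x2D6
Byte[2]=A7: continuation. acc=(acc<<6)|0x27=0xB5A7
Completed: cp=U+B5A7 (starts at byte 0)
Byte[3]=E4: 3-byte lead, need 2 cont bytes. acc=0x4
Byte[4]=84: continuation. acc=(acc<<6)|0x04=0x104
Byte[5]=9D: continuation. acc=(acc<<6)|0x1D=0x411D
Completed: cp=U+411D (starts at byte 3)
Byte[6]=E9: 3-byte lead, need 2 cont bytes. acc=0x9
Byte[7]=AB: continuation. acc=(acc<<6)|0x2B=0x26B
Byte[8]=88: continuation. acc=(acc<<6)|0x08=0x9AC8
Completed: cp=U+9AC8 (starts at byte 6)
Byte[9]=54: 1-byte ASCII. cp=U+0054
Byte[10]=DB: 2-byte lead, need 1 cont bytes. acc=0x1B
Byte[11]=9E: continuation. acc=(acc<<6)|0x1E=0x6DE
Completed: cp=U+06DE (starts at byte 10)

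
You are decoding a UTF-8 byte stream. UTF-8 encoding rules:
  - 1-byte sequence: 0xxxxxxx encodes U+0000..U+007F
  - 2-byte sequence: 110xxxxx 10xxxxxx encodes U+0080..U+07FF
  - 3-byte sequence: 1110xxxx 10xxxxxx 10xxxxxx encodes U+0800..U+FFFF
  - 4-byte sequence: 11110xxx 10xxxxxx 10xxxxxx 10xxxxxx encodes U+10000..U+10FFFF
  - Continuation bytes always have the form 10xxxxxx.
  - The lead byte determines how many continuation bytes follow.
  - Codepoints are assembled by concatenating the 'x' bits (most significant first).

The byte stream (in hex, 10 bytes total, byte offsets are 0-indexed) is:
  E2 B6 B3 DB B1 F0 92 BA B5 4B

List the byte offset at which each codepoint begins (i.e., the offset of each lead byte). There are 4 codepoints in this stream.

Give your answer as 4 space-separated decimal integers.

Answer: 0 3 5 9

Derivation:
Byte[0]=E2: 3-byte lead, need 2 cont bytes. acc=0x2
Byte[1]=B6: continuation. acc=(acc<<6)|0x36=0xB6
Byte[2]=B3: continuation. acc=(acc<<6)|0x33=0x2DB3
Completed: cp=U+2DB3 (starts at byte 0)
Byte[3]=DB: 2-byte lead, need 1 cont bytes. acc=0x1B
Byte[4]=B1: continuation. acc=(acc<<6)|0x31=0x6F1
Completed: cp=U+06F1 (starts at byte 3)
Byte[5]=F0: 4-byte lead, need 3 cont bytes. acc=0x0
Byte[6]=92: continuation. acc=(acc<<6)|0x12=0x12
Byte[7]=BA: continuation. acc=(acc<<6)|0x3A=0x4BA
Byte[8]=B5: continuation. acc=(acc<<6)|0x35=0x12EB5
Completed: cp=U+12EB5 (starts at byte 5)
Byte[9]=4B: 1-byte ASCII. cp=U+004B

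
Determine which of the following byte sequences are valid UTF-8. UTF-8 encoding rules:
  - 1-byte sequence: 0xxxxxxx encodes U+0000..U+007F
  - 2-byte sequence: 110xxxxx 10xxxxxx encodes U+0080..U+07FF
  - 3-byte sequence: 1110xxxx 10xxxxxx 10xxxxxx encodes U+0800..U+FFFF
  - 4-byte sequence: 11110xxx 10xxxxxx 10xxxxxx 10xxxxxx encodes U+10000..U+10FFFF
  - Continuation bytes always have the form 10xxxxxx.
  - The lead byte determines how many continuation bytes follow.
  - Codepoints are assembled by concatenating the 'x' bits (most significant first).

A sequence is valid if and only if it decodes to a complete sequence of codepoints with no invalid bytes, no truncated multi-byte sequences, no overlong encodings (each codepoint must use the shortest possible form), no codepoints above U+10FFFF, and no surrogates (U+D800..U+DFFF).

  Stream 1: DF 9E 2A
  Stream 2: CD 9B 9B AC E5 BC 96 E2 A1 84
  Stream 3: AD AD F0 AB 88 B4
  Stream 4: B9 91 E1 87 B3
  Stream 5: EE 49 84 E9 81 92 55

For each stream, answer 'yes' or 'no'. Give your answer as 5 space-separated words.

Stream 1: decodes cleanly. VALID
Stream 2: error at byte offset 2. INVALID
Stream 3: error at byte offset 0. INVALID
Stream 4: error at byte offset 0. INVALID
Stream 5: error at byte offset 1. INVALID

Answer: yes no no no no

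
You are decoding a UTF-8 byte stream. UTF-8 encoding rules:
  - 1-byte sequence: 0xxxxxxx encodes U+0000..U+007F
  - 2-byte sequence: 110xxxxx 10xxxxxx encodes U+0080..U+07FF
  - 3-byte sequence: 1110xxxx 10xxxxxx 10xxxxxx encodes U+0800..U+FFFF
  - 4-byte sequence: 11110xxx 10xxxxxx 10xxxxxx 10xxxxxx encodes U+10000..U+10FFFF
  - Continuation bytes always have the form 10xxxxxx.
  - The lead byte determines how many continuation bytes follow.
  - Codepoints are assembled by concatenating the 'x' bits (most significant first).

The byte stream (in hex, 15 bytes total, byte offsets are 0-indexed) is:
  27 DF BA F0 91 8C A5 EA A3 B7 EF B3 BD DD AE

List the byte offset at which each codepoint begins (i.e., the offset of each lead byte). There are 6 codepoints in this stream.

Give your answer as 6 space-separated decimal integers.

Answer: 0 1 3 7 10 13

Derivation:
Byte[0]=27: 1-byte ASCII. cp=U+0027
Byte[1]=DF: 2-byte lead, need 1 cont bytes. acc=0x1F
Byte[2]=BA: continuation. acc=(acc<<6)|0x3A=0x7FA
Completed: cp=U+07FA (starts at byte 1)
Byte[3]=F0: 4-byte lead, need 3 cont bytes. acc=0x0
Byte[4]=91: continuation. acc=(acc<<6)|0x11=0x11
Byte[5]=8C: continuation. acc=(acc<<6)|0x0C=0x44C
Byte[6]=A5: continuation. acc=(acc<<6)|0x25=0x11325
Completed: cp=U+11325 (starts at byte 3)
Byte[7]=EA: 3-byte lead, need 2 cont bytes. acc=0xA
Byte[8]=A3: continuation. acc=(acc<<6)|0x23=0x2A3
Byte[9]=B7: continuation. acc=(acc<<6)|0x37=0xA8F7
Completed: cp=U+A8F7 (starts at byte 7)
Byte[10]=EF: 3-byte lead, need 2 cont bytes. acc=0xF
Byte[11]=B3: continuation. acc=(acc<<6)|0x33=0x3F3
Byte[12]=BD: continuation. acc=(acc<<6)|0x3D=0xFCFD
Completed: cp=U+FCFD (starts at byte 10)
Byte[13]=DD: 2-byte lead, need 1 cont bytes. acc=0x1D
Byte[14]=AE: continuation. acc=(acc<<6)|0x2E=0x76E
Completed: cp=U+076E (starts at byte 13)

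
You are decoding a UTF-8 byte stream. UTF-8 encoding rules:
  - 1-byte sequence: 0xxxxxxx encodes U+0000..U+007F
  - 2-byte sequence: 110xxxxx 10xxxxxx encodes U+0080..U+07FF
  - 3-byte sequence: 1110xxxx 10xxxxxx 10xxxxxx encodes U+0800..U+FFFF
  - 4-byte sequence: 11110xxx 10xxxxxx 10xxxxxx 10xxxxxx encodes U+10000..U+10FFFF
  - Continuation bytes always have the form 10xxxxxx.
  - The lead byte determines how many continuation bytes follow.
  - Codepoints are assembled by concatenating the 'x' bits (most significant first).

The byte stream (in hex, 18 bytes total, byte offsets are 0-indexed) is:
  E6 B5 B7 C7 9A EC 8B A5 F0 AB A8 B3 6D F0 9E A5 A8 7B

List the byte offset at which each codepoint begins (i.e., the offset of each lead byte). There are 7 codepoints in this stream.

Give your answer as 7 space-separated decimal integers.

Answer: 0 3 5 8 12 13 17

Derivation:
Byte[0]=E6: 3-byte lead, need 2 cont bytes. acc=0x6
Byte[1]=B5: continuation. acc=(acc<<6)|0x35=0x1B5
Byte[2]=B7: continuation. acc=(acc<<6)|0x37=0x6D77
Completed: cp=U+6D77 (starts at byte 0)
Byte[3]=C7: 2-byte lead, need 1 cont bytes. acc=0x7
Byte[4]=9A: continuation. acc=(acc<<6)|0x1A=0x1DA
Completed: cp=U+01DA (starts at byte 3)
Byte[5]=EC: 3-byte lead, need 2 cont bytes. acc=0xC
Byte[6]=8B: continuation. acc=(acc<<6)|0x0B=0x30B
Byte[7]=A5: continuation. acc=(acc<<6)|0x25=0xC2E5
Completed: cp=U+C2E5 (starts at byte 5)
Byte[8]=F0: 4-byte lead, need 3 cont bytes. acc=0x0
Byte[9]=AB: continuation. acc=(acc<<6)|0x2B=0x2B
Byte[10]=A8: continuation. acc=(acc<<6)|0x28=0xAE8
Byte[11]=B3: continuation. acc=(acc<<6)|0x33=0x2BA33
Completed: cp=U+2BA33 (starts at byte 8)
Byte[12]=6D: 1-byte ASCII. cp=U+006D
Byte[13]=F0: 4-byte lead, need 3 cont bytes. acc=0x0
Byte[14]=9E: continuation. acc=(acc<<6)|0x1E=0x1E
Byte[15]=A5: continuation. acc=(acc<<6)|0x25=0x7A5
Byte[16]=A8: continuation. acc=(acc<<6)|0x28=0x1E968
Completed: cp=U+1E968 (starts at byte 13)
Byte[17]=7B: 1-byte ASCII. cp=U+007B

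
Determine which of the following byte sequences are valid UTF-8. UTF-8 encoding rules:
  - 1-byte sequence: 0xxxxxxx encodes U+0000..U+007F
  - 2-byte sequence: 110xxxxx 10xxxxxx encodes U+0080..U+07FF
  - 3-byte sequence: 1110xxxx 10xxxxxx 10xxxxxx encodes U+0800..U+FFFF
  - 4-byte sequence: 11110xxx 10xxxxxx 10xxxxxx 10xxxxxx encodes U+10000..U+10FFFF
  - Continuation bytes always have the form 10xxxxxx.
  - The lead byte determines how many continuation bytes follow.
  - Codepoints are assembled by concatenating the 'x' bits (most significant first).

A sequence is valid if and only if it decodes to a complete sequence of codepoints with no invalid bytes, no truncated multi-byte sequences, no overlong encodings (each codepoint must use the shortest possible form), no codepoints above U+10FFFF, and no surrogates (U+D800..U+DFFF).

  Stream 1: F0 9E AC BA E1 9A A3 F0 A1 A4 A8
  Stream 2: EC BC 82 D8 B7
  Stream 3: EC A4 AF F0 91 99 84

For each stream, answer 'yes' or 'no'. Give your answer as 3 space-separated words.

Answer: yes yes yes

Derivation:
Stream 1: decodes cleanly. VALID
Stream 2: decodes cleanly. VALID
Stream 3: decodes cleanly. VALID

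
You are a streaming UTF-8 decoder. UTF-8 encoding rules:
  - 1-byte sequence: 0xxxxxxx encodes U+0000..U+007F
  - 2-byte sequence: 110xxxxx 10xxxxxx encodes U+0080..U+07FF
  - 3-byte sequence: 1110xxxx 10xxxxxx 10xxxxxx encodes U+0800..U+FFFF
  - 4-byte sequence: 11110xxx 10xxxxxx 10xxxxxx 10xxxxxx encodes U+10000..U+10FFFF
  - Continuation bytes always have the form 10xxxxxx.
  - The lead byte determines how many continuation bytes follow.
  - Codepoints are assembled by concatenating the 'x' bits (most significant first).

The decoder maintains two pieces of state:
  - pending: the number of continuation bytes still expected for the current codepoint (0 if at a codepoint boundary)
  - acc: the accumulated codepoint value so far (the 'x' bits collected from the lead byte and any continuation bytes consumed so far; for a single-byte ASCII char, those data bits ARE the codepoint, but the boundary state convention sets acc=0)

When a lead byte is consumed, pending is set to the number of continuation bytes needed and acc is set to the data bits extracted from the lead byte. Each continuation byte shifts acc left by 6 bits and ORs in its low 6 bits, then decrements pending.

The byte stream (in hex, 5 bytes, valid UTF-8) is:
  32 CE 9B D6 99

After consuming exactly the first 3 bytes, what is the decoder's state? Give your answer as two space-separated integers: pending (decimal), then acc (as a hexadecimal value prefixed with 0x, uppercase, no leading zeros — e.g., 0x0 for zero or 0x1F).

Byte[0]=32: 1-byte. pending=0, acc=0x0
Byte[1]=CE: 2-byte lead. pending=1, acc=0xE
Byte[2]=9B: continuation. acc=(acc<<6)|0x1B=0x39B, pending=0

Answer: 0 0x39B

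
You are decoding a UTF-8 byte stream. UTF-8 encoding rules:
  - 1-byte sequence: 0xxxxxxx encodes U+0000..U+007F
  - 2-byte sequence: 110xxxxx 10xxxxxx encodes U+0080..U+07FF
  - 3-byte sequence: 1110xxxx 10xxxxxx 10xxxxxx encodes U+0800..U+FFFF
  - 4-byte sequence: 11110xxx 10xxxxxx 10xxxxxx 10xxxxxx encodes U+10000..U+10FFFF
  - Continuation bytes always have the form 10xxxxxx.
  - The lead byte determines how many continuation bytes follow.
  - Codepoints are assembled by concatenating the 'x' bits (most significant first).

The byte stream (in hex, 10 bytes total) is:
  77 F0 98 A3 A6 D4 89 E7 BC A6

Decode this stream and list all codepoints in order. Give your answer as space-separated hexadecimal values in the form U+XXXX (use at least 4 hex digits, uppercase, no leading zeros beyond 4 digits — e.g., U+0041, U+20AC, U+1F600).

Byte[0]=77: 1-byte ASCII. cp=U+0077
Byte[1]=F0: 4-byte lead, need 3 cont bytes. acc=0x0
Byte[2]=98: continuation. acc=(acc<<6)|0x18=0x18
Byte[3]=A3: continuation. acc=(acc<<6)|0x23=0x623
Byte[4]=A6: continuation. acc=(acc<<6)|0x26=0x188E6
Completed: cp=U+188E6 (starts at byte 1)
Byte[5]=D4: 2-byte lead, need 1 cont bytes. acc=0x14
Byte[6]=89: continuation. acc=(acc<<6)|0x09=0x509
Completed: cp=U+0509 (starts at byte 5)
Byte[7]=E7: 3-byte lead, need 2 cont bytes. acc=0x7
Byte[8]=BC: continuation. acc=(acc<<6)|0x3C=0x1FC
Byte[9]=A6: continuation. acc=(acc<<6)|0x26=0x7F26
Completed: cp=U+7F26 (starts at byte 7)

Answer: U+0077 U+188E6 U+0509 U+7F26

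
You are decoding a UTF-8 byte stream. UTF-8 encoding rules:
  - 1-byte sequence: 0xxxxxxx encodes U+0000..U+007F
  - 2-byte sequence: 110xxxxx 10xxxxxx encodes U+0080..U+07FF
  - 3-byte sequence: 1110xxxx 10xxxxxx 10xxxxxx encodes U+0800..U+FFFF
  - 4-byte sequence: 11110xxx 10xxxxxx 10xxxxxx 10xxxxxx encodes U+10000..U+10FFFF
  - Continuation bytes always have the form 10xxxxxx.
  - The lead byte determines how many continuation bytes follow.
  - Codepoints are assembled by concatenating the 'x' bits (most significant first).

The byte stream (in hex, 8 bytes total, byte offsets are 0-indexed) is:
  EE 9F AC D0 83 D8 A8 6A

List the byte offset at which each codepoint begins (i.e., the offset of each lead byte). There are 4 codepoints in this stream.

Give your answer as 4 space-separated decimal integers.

Answer: 0 3 5 7

Derivation:
Byte[0]=EE: 3-byte lead, need 2 cont bytes. acc=0xE
Byte[1]=9F: continuation. acc=(acc<<6)|0x1F=0x39F
Byte[2]=AC: continuation. acc=(acc<<6)|0x2C=0xE7EC
Completed: cp=U+E7EC (starts at byte 0)
Byte[3]=D0: 2-byte lead, need 1 cont bytes. acc=0x10
Byte[4]=83: continuation. acc=(acc<<6)|0x03=0x403
Completed: cp=U+0403 (starts at byte 3)
Byte[5]=D8: 2-byte lead, need 1 cont bytes. acc=0x18
Byte[6]=A8: continuation. acc=(acc<<6)|0x28=0x628
Completed: cp=U+0628 (starts at byte 5)
Byte[7]=6A: 1-byte ASCII. cp=U+006A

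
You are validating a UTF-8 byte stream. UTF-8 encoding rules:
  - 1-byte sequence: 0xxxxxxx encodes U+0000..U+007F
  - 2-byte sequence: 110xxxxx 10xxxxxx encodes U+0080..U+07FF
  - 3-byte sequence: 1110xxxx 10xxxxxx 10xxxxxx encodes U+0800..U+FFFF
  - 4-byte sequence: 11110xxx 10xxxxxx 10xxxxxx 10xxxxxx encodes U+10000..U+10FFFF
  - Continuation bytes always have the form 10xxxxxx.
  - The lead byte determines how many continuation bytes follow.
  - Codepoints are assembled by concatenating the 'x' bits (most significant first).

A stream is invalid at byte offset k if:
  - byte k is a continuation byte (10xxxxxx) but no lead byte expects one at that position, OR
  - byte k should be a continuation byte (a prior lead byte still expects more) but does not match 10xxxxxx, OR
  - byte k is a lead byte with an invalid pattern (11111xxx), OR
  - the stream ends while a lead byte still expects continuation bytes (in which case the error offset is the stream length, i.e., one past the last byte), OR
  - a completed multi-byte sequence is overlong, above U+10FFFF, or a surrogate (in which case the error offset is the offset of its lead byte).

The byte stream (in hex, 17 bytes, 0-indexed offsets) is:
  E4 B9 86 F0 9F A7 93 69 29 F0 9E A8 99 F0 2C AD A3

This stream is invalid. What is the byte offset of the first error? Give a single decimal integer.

Byte[0]=E4: 3-byte lead, need 2 cont bytes. acc=0x4
Byte[1]=B9: continuation. acc=(acc<<6)|0x39=0x139
Byte[2]=86: continuation. acc=(acc<<6)|0x06=0x4E46
Completed: cp=U+4E46 (starts at byte 0)
Byte[3]=F0: 4-byte lead, need 3 cont bytes. acc=0x0
Byte[4]=9F: continuation. acc=(acc<<6)|0x1F=0x1F
Byte[5]=A7: continuation. acc=(acc<<6)|0x27=0x7E7
Byte[6]=93: continuation. acc=(acc<<6)|0x13=0x1F9D3
Completed: cp=U+1F9D3 (starts at byte 3)
Byte[7]=69: 1-byte ASCII. cp=U+0069
Byte[8]=29: 1-byte ASCII. cp=U+0029
Byte[9]=F0: 4-byte lead, need 3 cont bytes. acc=0x0
Byte[10]=9E: continuation. acc=(acc<<6)|0x1E=0x1E
Byte[11]=A8: continuation. acc=(acc<<6)|0x28=0x7A8
Byte[12]=99: continuation. acc=(acc<<6)|0x19=0x1EA19
Completed: cp=U+1EA19 (starts at byte 9)
Byte[13]=F0: 4-byte lead, need 3 cont bytes. acc=0x0
Byte[14]=2C: expected 10xxxxxx continuation. INVALID

Answer: 14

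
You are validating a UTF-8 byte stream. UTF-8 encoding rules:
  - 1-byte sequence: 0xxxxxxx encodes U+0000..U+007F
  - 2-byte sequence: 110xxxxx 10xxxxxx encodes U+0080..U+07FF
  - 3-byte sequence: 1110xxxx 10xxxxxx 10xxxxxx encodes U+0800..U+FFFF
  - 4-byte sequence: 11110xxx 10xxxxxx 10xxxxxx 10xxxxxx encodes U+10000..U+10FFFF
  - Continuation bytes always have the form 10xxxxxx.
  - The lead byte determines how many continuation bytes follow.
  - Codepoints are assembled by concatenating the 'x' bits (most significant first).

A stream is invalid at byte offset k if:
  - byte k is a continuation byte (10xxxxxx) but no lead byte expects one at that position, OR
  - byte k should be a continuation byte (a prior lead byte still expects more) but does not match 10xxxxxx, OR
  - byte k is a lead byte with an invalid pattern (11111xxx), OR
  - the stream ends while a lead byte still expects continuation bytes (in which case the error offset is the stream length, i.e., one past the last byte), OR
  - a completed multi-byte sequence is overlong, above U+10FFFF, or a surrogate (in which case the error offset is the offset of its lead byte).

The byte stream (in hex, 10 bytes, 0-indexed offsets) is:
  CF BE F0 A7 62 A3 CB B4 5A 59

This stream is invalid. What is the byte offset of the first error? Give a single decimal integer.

Byte[0]=CF: 2-byte lead, need 1 cont bytes. acc=0xF
Byte[1]=BE: continuation. acc=(acc<<6)|0x3E=0x3FE
Completed: cp=U+03FE (starts at byte 0)
Byte[2]=F0: 4-byte lead, need 3 cont bytes. acc=0x0
Byte[3]=A7: continuation. acc=(acc<<6)|0x27=0x27
Byte[4]=62: expected 10xxxxxx continuation. INVALID

Answer: 4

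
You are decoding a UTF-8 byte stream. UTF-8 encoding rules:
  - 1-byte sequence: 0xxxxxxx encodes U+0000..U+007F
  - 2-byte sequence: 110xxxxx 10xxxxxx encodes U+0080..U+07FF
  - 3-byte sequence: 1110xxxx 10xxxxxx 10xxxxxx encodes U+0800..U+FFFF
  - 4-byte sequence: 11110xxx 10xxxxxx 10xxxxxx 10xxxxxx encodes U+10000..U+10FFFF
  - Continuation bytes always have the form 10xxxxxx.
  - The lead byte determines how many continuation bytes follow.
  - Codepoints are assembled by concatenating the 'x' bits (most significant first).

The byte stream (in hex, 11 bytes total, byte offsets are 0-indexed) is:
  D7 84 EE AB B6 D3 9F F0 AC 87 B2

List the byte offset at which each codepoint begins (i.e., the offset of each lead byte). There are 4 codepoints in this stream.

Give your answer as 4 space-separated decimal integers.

Byte[0]=D7: 2-byte lead, need 1 cont bytes. acc=0x17
Byte[1]=84: continuation. acc=(acc<<6)|0x04=0x5C4
Completed: cp=U+05C4 (starts at byte 0)
Byte[2]=EE: 3-byte lead, need 2 cont bytes. acc=0xE
Byte[3]=AB: continuation. acc=(acc<<6)|0x2B=0x3AB
Byte[4]=B6: continuation. acc=(acc<<6)|0x36=0xEAF6
Completed: cp=U+EAF6 (starts at byte 2)
Byte[5]=D3: 2-byte lead, need 1 cont bytes. acc=0x13
Byte[6]=9F: continuation. acc=(acc<<6)|0x1F=0x4DF
Completed: cp=U+04DF (starts at byte 5)
Byte[7]=F0: 4-byte lead, need 3 cont bytes. acc=0x0
Byte[8]=AC: continuation. acc=(acc<<6)|0x2C=0x2C
Byte[9]=87: continuation. acc=(acc<<6)|0x07=0xB07
Byte[10]=B2: continuation. acc=(acc<<6)|0x32=0x2C1F2
Completed: cp=U+2C1F2 (starts at byte 7)

Answer: 0 2 5 7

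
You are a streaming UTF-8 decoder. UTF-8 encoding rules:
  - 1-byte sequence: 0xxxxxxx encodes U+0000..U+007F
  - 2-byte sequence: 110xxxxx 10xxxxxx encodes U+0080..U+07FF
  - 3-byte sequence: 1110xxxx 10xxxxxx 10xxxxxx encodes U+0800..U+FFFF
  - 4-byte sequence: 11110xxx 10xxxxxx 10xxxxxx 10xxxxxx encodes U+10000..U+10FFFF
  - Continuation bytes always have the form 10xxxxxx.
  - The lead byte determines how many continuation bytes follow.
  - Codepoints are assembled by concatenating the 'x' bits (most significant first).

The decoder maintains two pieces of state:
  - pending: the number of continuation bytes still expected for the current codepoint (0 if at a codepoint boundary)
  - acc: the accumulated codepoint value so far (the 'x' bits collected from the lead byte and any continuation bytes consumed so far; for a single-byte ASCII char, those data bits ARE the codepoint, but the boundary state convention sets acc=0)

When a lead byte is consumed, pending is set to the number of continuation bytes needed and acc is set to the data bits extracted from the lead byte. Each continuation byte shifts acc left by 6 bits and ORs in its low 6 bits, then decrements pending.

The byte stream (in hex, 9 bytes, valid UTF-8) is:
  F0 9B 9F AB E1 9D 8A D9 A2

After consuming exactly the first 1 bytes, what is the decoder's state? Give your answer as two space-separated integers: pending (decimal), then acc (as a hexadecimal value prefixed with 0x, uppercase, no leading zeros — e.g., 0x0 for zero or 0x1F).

Byte[0]=F0: 4-byte lead. pending=3, acc=0x0

Answer: 3 0x0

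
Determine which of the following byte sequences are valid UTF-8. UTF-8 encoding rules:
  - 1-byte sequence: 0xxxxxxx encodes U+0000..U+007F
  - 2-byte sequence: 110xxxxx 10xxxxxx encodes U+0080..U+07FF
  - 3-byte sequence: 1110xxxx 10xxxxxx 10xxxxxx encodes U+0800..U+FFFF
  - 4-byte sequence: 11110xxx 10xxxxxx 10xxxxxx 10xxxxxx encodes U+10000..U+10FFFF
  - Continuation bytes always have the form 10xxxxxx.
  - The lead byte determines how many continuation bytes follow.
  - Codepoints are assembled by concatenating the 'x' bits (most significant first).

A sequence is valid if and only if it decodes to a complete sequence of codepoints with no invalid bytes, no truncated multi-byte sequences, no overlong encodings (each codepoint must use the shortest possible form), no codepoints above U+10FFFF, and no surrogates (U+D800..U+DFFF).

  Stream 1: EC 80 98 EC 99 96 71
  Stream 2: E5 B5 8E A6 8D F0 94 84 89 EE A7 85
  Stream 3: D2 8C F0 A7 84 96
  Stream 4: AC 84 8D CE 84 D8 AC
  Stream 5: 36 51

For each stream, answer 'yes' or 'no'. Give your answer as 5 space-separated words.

Answer: yes no yes no yes

Derivation:
Stream 1: decodes cleanly. VALID
Stream 2: error at byte offset 3. INVALID
Stream 3: decodes cleanly. VALID
Stream 4: error at byte offset 0. INVALID
Stream 5: decodes cleanly. VALID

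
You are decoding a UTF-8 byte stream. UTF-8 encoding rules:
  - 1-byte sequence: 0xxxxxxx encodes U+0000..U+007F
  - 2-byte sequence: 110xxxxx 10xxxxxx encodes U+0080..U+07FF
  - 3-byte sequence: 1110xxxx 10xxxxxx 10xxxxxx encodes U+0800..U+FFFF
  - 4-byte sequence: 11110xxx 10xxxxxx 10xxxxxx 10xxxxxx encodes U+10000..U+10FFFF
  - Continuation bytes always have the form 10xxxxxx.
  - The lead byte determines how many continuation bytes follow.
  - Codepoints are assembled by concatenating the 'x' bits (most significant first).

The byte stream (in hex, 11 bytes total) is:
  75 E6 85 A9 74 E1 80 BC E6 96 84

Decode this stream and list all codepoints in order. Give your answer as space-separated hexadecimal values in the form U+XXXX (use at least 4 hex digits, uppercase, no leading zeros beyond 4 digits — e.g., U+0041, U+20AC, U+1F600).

Byte[0]=75: 1-byte ASCII. cp=U+0075
Byte[1]=E6: 3-byte lead, need 2 cont bytes. acc=0x6
Byte[2]=85: continuation. acc=(acc<<6)|0x05=0x185
Byte[3]=A9: continuation. acc=(acc<<6)|0x29=0x6169
Completed: cp=U+6169 (starts at byte 1)
Byte[4]=74: 1-byte ASCII. cp=U+0074
Byte[5]=E1: 3-byte lead, need 2 cont bytes. acc=0x1
Byte[6]=80: continuation. acc=(acc<<6)|0x00=0x40
Byte[7]=BC: continuation. acc=(acc<<6)|0x3C=0x103C
Completed: cp=U+103C (starts at byte 5)
Byte[8]=E6: 3-byte lead, need 2 cont bytes. acc=0x6
Byte[9]=96: continuation. acc=(acc<<6)|0x16=0x196
Byte[10]=84: continuation. acc=(acc<<6)|0x04=0x6584
Completed: cp=U+6584 (starts at byte 8)

Answer: U+0075 U+6169 U+0074 U+103C U+6584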